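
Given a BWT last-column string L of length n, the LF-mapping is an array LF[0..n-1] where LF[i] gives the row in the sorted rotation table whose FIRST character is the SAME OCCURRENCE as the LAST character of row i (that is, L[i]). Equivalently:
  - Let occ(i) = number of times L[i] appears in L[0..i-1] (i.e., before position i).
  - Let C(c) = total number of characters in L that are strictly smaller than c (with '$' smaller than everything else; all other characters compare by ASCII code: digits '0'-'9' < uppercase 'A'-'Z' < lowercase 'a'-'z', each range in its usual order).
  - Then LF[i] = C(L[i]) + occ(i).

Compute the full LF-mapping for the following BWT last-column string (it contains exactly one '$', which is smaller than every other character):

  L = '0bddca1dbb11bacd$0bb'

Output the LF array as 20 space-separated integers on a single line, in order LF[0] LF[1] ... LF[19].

Answer: 1 8 16 17 14 6 3 18 9 10 4 5 11 7 15 19 0 2 12 13

Derivation:
Char counts: '$':1, '0':2, '1':3, 'a':2, 'b':6, 'c':2, 'd':4
C (first-col start): C('$')=0, C('0')=1, C('1')=3, C('a')=6, C('b')=8, C('c')=14, C('d')=16
L[0]='0': occ=0, LF[0]=C('0')+0=1+0=1
L[1]='b': occ=0, LF[1]=C('b')+0=8+0=8
L[2]='d': occ=0, LF[2]=C('d')+0=16+0=16
L[3]='d': occ=1, LF[3]=C('d')+1=16+1=17
L[4]='c': occ=0, LF[4]=C('c')+0=14+0=14
L[5]='a': occ=0, LF[5]=C('a')+0=6+0=6
L[6]='1': occ=0, LF[6]=C('1')+0=3+0=3
L[7]='d': occ=2, LF[7]=C('d')+2=16+2=18
L[8]='b': occ=1, LF[8]=C('b')+1=8+1=9
L[9]='b': occ=2, LF[9]=C('b')+2=8+2=10
L[10]='1': occ=1, LF[10]=C('1')+1=3+1=4
L[11]='1': occ=2, LF[11]=C('1')+2=3+2=5
L[12]='b': occ=3, LF[12]=C('b')+3=8+3=11
L[13]='a': occ=1, LF[13]=C('a')+1=6+1=7
L[14]='c': occ=1, LF[14]=C('c')+1=14+1=15
L[15]='d': occ=3, LF[15]=C('d')+3=16+3=19
L[16]='$': occ=0, LF[16]=C('$')+0=0+0=0
L[17]='0': occ=1, LF[17]=C('0')+1=1+1=2
L[18]='b': occ=4, LF[18]=C('b')+4=8+4=12
L[19]='b': occ=5, LF[19]=C('b')+5=8+5=13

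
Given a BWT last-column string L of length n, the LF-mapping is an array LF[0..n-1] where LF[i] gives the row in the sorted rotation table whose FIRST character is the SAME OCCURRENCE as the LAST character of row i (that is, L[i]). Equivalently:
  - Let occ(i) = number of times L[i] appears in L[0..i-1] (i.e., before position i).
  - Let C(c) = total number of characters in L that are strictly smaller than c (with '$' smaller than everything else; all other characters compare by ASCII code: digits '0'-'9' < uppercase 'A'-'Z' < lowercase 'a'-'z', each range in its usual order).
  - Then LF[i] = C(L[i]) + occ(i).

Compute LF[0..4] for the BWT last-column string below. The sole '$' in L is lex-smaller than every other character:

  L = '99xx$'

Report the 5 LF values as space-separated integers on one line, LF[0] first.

Answer: 1 2 3 4 0

Derivation:
Char counts: '$':1, '9':2, 'x':2
C (first-col start): C('$')=0, C('9')=1, C('x')=3
L[0]='9': occ=0, LF[0]=C('9')+0=1+0=1
L[1]='9': occ=1, LF[1]=C('9')+1=1+1=2
L[2]='x': occ=0, LF[2]=C('x')+0=3+0=3
L[3]='x': occ=1, LF[3]=C('x')+1=3+1=4
L[4]='$': occ=0, LF[4]=C('$')+0=0+0=0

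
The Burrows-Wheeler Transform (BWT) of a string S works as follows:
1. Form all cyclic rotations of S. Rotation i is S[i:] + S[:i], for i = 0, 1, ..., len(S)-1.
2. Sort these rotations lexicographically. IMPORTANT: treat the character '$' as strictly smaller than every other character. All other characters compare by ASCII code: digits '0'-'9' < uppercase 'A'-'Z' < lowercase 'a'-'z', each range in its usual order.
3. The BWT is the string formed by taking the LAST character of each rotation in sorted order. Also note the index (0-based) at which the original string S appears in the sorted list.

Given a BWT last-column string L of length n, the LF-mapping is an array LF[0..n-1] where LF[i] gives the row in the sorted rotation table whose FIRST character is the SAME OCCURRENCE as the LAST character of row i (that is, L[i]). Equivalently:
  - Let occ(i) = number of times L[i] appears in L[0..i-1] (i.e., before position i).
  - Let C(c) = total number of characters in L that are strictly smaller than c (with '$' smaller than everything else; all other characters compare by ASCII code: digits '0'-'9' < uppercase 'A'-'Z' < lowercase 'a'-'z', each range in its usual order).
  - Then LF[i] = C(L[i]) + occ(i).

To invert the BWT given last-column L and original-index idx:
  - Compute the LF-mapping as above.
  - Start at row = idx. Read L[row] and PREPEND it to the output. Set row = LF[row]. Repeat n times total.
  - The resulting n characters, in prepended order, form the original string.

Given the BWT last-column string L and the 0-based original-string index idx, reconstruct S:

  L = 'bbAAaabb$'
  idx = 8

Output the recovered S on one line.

Answer: bbbAAaab$

Derivation:
LF mapping: 5 6 1 2 3 4 7 8 0
Walk LF starting at row 8, prepending L[row]:
  step 1: row=8, L[8]='$', prepend. Next row=LF[8]=0
  step 2: row=0, L[0]='b', prepend. Next row=LF[0]=5
  step 3: row=5, L[5]='a', prepend. Next row=LF[5]=4
  step 4: row=4, L[4]='a', prepend. Next row=LF[4]=3
  step 5: row=3, L[3]='A', prepend. Next row=LF[3]=2
  step 6: row=2, L[2]='A', prepend. Next row=LF[2]=1
  step 7: row=1, L[1]='b', prepend. Next row=LF[1]=6
  step 8: row=6, L[6]='b', prepend. Next row=LF[6]=7
  step 9: row=7, L[7]='b', prepend. Next row=LF[7]=8
Reversed output: bbbAAaab$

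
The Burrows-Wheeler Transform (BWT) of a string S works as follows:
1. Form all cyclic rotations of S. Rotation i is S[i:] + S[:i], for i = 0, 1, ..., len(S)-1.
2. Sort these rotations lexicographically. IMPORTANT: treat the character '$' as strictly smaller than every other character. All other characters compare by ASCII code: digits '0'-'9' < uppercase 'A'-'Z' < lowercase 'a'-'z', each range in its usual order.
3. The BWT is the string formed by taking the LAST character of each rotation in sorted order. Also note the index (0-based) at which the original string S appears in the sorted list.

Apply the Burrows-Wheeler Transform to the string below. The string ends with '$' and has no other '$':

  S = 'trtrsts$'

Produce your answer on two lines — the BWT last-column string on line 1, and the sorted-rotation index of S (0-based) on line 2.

Answer: stttrr$s
6

Derivation:
All 8 rotations (rotation i = S[i:]+S[:i]):
  rot[0] = trtrsts$
  rot[1] = rtrsts$t
  rot[2] = trsts$tr
  rot[3] = rsts$trt
  rot[4] = sts$trtr
  rot[5] = ts$trtrs
  rot[6] = s$trtrst
  rot[7] = $trtrsts
Sorted (with $ < everything):
  sorted[0] = $trtrsts  (last char: 's')
  sorted[1] = rsts$trt  (last char: 't')
  sorted[2] = rtrsts$t  (last char: 't')
  sorted[3] = s$trtrst  (last char: 't')
  sorted[4] = sts$trtr  (last char: 'r')
  sorted[5] = trsts$tr  (last char: 'r')
  sorted[6] = trtrsts$  (last char: '$')
  sorted[7] = ts$trtrs  (last char: 's')
Last column: stttrr$s
Original string S is at sorted index 6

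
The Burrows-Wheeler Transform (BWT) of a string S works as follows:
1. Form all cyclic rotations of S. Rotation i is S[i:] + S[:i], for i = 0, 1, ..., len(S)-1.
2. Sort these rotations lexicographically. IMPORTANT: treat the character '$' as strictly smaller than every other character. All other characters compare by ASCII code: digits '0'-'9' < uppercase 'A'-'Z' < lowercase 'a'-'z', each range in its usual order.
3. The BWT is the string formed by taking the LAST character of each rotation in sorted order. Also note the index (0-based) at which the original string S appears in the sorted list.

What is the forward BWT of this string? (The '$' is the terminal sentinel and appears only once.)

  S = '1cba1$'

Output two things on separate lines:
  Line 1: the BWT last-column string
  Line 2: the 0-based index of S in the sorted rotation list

All 6 rotations (rotation i = S[i:]+S[:i]):
  rot[0] = 1cba1$
  rot[1] = cba1$1
  rot[2] = ba1$1c
  rot[3] = a1$1cb
  rot[4] = 1$1cba
  rot[5] = $1cba1
Sorted (with $ < everything):
  sorted[0] = $1cba1  (last char: '1')
  sorted[1] = 1$1cba  (last char: 'a')
  sorted[2] = 1cba1$  (last char: '$')
  sorted[3] = a1$1cb  (last char: 'b')
  sorted[4] = ba1$1c  (last char: 'c')
  sorted[5] = cba1$1  (last char: '1')
Last column: 1a$bc1
Original string S is at sorted index 2

Answer: 1a$bc1
2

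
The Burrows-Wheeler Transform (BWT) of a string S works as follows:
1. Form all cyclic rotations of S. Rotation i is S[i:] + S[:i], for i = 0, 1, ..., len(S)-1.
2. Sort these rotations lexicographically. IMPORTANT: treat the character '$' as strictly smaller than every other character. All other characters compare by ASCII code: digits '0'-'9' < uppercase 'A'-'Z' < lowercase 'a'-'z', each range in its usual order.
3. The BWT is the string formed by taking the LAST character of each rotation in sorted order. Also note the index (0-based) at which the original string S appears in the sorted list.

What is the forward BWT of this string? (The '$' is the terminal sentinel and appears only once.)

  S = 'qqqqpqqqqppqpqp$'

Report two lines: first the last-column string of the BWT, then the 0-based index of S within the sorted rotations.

Answer: pqqqpqpqpqqqqqp$
15

Derivation:
All 16 rotations (rotation i = S[i:]+S[:i]):
  rot[0] = qqqqpqqqqppqpqp$
  rot[1] = qqqpqqqqppqpqp$q
  rot[2] = qqpqqqqppqpqp$qq
  rot[3] = qpqqqqppqpqp$qqq
  rot[4] = pqqqqppqpqp$qqqq
  rot[5] = qqqqppqpqp$qqqqp
  rot[6] = qqqppqpqp$qqqqpq
  rot[7] = qqppqpqp$qqqqpqq
  rot[8] = qppqpqp$qqqqpqqq
  rot[9] = ppqpqp$qqqqpqqqq
  rot[10] = pqpqp$qqqqpqqqqp
  rot[11] = qpqp$qqqqpqqqqpp
  rot[12] = pqp$qqqqpqqqqppq
  rot[13] = qp$qqqqpqqqqppqp
  rot[14] = p$qqqqpqqqqppqpq
  rot[15] = $qqqqpqqqqppqpqp
Sorted (with $ < everything):
  sorted[0] = $qqqqpqqqqppqpqp  (last char: 'p')
  sorted[1] = p$qqqqpqqqqppqpq  (last char: 'q')
  sorted[2] = ppqpqp$qqqqpqqqq  (last char: 'q')
  sorted[3] = pqp$qqqqpqqqqppq  (last char: 'q')
  sorted[4] = pqpqp$qqqqpqqqqp  (last char: 'p')
  sorted[5] = pqqqqppqpqp$qqqq  (last char: 'q')
  sorted[6] = qp$qqqqpqqqqppqp  (last char: 'p')
  sorted[7] = qppqpqp$qqqqpqqq  (last char: 'q')
  sorted[8] = qpqp$qqqqpqqqqpp  (last char: 'p')
  sorted[9] = qpqqqqppqpqp$qqq  (last char: 'q')
  sorted[10] = qqppqpqp$qqqqpqq  (last char: 'q')
  sorted[11] = qqpqqqqppqpqp$qq  (last char: 'q')
  sorted[12] = qqqppqpqp$qqqqpq  (last char: 'q')
  sorted[13] = qqqpqqqqppqpqp$q  (last char: 'q')
  sorted[14] = qqqqppqpqp$qqqqp  (last char: 'p')
  sorted[15] = qqqqpqqqqppqpqp$  (last char: '$')
Last column: pqqqpqpqpqqqqqp$
Original string S is at sorted index 15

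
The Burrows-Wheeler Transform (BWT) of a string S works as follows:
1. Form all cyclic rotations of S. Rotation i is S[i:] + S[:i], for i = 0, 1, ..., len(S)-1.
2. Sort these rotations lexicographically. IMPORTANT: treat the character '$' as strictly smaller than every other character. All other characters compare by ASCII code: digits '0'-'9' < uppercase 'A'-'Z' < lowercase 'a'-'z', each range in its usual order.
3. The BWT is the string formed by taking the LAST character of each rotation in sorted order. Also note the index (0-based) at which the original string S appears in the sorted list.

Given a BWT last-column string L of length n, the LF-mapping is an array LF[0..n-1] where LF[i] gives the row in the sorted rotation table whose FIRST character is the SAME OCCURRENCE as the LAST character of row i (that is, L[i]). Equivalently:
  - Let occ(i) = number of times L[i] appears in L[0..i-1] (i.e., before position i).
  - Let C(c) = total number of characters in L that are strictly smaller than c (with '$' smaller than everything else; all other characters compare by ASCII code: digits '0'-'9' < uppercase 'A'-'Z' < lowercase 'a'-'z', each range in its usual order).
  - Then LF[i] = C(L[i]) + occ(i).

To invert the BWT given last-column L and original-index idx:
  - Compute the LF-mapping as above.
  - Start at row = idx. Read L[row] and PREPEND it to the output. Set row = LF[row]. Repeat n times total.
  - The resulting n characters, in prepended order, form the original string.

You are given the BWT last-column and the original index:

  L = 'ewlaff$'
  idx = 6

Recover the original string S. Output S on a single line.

Answer: waffle$

Derivation:
LF mapping: 2 6 5 1 3 4 0
Walk LF starting at row 6, prepending L[row]:
  step 1: row=6, L[6]='$', prepend. Next row=LF[6]=0
  step 2: row=0, L[0]='e', prepend. Next row=LF[0]=2
  step 3: row=2, L[2]='l', prepend. Next row=LF[2]=5
  step 4: row=5, L[5]='f', prepend. Next row=LF[5]=4
  step 5: row=4, L[4]='f', prepend. Next row=LF[4]=3
  step 6: row=3, L[3]='a', prepend. Next row=LF[3]=1
  step 7: row=1, L[1]='w', prepend. Next row=LF[1]=6
Reversed output: waffle$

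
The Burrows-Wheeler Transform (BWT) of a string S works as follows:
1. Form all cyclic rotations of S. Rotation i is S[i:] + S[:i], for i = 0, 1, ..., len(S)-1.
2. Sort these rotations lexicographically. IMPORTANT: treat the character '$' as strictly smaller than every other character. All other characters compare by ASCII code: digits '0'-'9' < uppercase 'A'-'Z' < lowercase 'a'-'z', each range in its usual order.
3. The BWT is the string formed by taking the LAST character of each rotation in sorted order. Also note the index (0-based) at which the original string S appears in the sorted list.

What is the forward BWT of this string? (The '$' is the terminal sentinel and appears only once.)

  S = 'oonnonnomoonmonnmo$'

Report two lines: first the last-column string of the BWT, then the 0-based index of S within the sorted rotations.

Answer: onnonoooonnmnomnom$
18

Derivation:
All 19 rotations (rotation i = S[i:]+S[:i]):
  rot[0] = oonnonnomoonmonnmo$
  rot[1] = onnonnomoonmonnmo$o
  rot[2] = nnonnomoonmonnmo$oo
  rot[3] = nonnomoonmonnmo$oon
  rot[4] = onnomoonmonnmo$oonn
  rot[5] = nnomoonmonnmo$oonno
  rot[6] = nomoonmonnmo$oonnon
  rot[7] = omoonmonnmo$oonnonn
  rot[8] = moonmonnmo$oonnonno
  rot[9] = oonmonnmo$oonnonnom
  rot[10] = onmonnmo$oonnonnomo
  rot[11] = nmonnmo$oonnonnomoo
  rot[12] = monnmo$oonnonnomoon
  rot[13] = onnmo$oonnonnomoonm
  rot[14] = nnmo$oonnonnomoonmo
  rot[15] = nmo$oonnonnomoonmon
  rot[16] = mo$oonnonnomoonmonn
  rot[17] = o$oonnonnomoonmonnm
  rot[18] = $oonnonnomoonmonnmo
Sorted (with $ < everything):
  sorted[0] = $oonnonnomoonmonnmo  (last char: 'o')
  sorted[1] = mo$oonnonnomoonmonn  (last char: 'n')
  sorted[2] = monnmo$oonnonnomoon  (last char: 'n')
  sorted[3] = moonmonnmo$oonnonno  (last char: 'o')
  sorted[4] = nmo$oonnonnomoonmon  (last char: 'n')
  sorted[5] = nmonnmo$oonnonnomoo  (last char: 'o')
  sorted[6] = nnmo$oonnonnomoonmo  (last char: 'o')
  sorted[7] = nnomoonmonnmo$oonno  (last char: 'o')
  sorted[8] = nnonnomoonmonnmo$oo  (last char: 'o')
  sorted[9] = nomoonmonnmo$oonnon  (last char: 'n')
  sorted[10] = nonnomoonmonnmo$oon  (last char: 'n')
  sorted[11] = o$oonnonnomoonmonnm  (last char: 'm')
  sorted[12] = omoonmonnmo$oonnonn  (last char: 'n')
  sorted[13] = onmonnmo$oonnonnomo  (last char: 'o')
  sorted[14] = onnmo$oonnonnomoonm  (last char: 'm')
  sorted[15] = onnomoonmonnmo$oonn  (last char: 'n')
  sorted[16] = onnonnomoonmonnmo$o  (last char: 'o')
  sorted[17] = oonmonnmo$oonnonnom  (last char: 'm')
  sorted[18] = oonnonnomoonmonnmo$  (last char: '$')
Last column: onnonoooonnmnomnom$
Original string S is at sorted index 18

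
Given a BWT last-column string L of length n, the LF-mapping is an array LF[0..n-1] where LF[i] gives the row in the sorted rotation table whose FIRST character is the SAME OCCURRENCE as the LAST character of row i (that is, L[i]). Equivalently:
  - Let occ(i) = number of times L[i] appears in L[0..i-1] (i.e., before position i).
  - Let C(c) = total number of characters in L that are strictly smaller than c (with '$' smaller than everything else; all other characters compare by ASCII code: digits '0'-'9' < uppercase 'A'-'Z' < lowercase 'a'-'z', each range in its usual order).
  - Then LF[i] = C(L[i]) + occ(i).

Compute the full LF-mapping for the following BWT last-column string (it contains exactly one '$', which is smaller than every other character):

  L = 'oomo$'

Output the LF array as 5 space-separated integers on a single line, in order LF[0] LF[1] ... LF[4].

Char counts: '$':1, 'm':1, 'o':3
C (first-col start): C('$')=0, C('m')=1, C('o')=2
L[0]='o': occ=0, LF[0]=C('o')+0=2+0=2
L[1]='o': occ=1, LF[1]=C('o')+1=2+1=3
L[2]='m': occ=0, LF[2]=C('m')+0=1+0=1
L[3]='o': occ=2, LF[3]=C('o')+2=2+2=4
L[4]='$': occ=0, LF[4]=C('$')+0=0+0=0

Answer: 2 3 1 4 0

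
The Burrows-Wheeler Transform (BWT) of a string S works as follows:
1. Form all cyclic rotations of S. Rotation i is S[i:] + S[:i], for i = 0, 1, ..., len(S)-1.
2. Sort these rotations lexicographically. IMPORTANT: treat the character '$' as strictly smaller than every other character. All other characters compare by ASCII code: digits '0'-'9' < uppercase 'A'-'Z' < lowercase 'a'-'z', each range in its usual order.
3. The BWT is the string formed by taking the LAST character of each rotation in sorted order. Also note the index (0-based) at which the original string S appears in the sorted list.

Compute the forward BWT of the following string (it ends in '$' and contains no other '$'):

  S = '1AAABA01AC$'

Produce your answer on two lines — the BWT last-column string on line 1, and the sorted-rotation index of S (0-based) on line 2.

Answer: CA$0B1AA1AA
2

Derivation:
All 11 rotations (rotation i = S[i:]+S[:i]):
  rot[0] = 1AAABA01AC$
  rot[1] = AAABA01AC$1
  rot[2] = AABA01AC$1A
  rot[3] = ABA01AC$1AA
  rot[4] = BA01AC$1AAA
  rot[5] = A01AC$1AAAB
  rot[6] = 01AC$1AAABA
  rot[7] = 1AC$1AAABA0
  rot[8] = AC$1AAABA01
  rot[9] = C$1AAABA01A
  rot[10] = $1AAABA01AC
Sorted (with $ < everything):
  sorted[0] = $1AAABA01AC  (last char: 'C')
  sorted[1] = 01AC$1AAABA  (last char: 'A')
  sorted[2] = 1AAABA01AC$  (last char: '$')
  sorted[3] = 1AC$1AAABA0  (last char: '0')
  sorted[4] = A01AC$1AAAB  (last char: 'B')
  sorted[5] = AAABA01AC$1  (last char: '1')
  sorted[6] = AABA01AC$1A  (last char: 'A')
  sorted[7] = ABA01AC$1AA  (last char: 'A')
  sorted[8] = AC$1AAABA01  (last char: '1')
  sorted[9] = BA01AC$1AAA  (last char: 'A')
  sorted[10] = C$1AAABA01A  (last char: 'A')
Last column: CA$0B1AA1AA
Original string S is at sorted index 2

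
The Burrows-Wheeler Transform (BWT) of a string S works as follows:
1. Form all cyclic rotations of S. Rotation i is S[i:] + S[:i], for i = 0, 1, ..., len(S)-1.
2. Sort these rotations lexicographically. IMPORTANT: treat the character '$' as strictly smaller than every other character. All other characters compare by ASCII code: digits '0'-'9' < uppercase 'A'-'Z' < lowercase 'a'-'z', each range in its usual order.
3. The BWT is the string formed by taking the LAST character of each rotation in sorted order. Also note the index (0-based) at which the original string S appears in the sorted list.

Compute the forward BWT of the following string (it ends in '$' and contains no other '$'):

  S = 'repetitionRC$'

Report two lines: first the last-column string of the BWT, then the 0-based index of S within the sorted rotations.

Answer: CRnrpttoie$ie
10

Derivation:
All 13 rotations (rotation i = S[i:]+S[:i]):
  rot[0] = repetitionRC$
  rot[1] = epetitionRC$r
  rot[2] = petitionRC$re
  rot[3] = etitionRC$rep
  rot[4] = titionRC$repe
  rot[5] = itionRC$repet
  rot[6] = tionRC$repeti
  rot[7] = ionRC$repetit
  rot[8] = onRC$repetiti
  rot[9] = nRC$repetitio
  rot[10] = RC$repetition
  rot[11] = C$repetitionR
  rot[12] = $repetitionRC
Sorted (with $ < everything):
  sorted[0] = $repetitionRC  (last char: 'C')
  sorted[1] = C$repetitionR  (last char: 'R')
  sorted[2] = RC$repetition  (last char: 'n')
  sorted[3] = epetitionRC$r  (last char: 'r')
  sorted[4] = etitionRC$rep  (last char: 'p')
  sorted[5] = ionRC$repetit  (last char: 't')
  sorted[6] = itionRC$repet  (last char: 't')
  sorted[7] = nRC$repetitio  (last char: 'o')
  sorted[8] = onRC$repetiti  (last char: 'i')
  sorted[9] = petitionRC$re  (last char: 'e')
  sorted[10] = repetitionRC$  (last char: '$')
  sorted[11] = tionRC$repeti  (last char: 'i')
  sorted[12] = titionRC$repe  (last char: 'e')
Last column: CRnrpttoie$ie
Original string S is at sorted index 10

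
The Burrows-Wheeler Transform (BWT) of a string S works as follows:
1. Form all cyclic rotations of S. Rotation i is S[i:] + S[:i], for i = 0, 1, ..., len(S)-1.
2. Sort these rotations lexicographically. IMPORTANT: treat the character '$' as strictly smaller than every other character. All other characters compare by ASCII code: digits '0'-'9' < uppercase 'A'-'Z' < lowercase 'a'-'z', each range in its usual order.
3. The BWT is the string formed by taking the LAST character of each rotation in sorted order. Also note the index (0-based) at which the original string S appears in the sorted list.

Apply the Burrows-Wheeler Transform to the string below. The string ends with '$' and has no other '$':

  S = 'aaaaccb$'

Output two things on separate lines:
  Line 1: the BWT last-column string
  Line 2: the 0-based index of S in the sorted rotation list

All 8 rotations (rotation i = S[i:]+S[:i]):
  rot[0] = aaaaccb$
  rot[1] = aaaccb$a
  rot[2] = aaccb$aa
  rot[3] = accb$aaa
  rot[4] = ccb$aaaa
  rot[5] = cb$aaaac
  rot[6] = b$aaaacc
  rot[7] = $aaaaccb
Sorted (with $ < everything):
  sorted[0] = $aaaaccb  (last char: 'b')
  sorted[1] = aaaaccb$  (last char: '$')
  sorted[2] = aaaccb$a  (last char: 'a')
  sorted[3] = aaccb$aa  (last char: 'a')
  sorted[4] = accb$aaa  (last char: 'a')
  sorted[5] = b$aaaacc  (last char: 'c')
  sorted[6] = cb$aaaac  (last char: 'c')
  sorted[7] = ccb$aaaa  (last char: 'a')
Last column: b$aaacca
Original string S is at sorted index 1

Answer: b$aaacca
1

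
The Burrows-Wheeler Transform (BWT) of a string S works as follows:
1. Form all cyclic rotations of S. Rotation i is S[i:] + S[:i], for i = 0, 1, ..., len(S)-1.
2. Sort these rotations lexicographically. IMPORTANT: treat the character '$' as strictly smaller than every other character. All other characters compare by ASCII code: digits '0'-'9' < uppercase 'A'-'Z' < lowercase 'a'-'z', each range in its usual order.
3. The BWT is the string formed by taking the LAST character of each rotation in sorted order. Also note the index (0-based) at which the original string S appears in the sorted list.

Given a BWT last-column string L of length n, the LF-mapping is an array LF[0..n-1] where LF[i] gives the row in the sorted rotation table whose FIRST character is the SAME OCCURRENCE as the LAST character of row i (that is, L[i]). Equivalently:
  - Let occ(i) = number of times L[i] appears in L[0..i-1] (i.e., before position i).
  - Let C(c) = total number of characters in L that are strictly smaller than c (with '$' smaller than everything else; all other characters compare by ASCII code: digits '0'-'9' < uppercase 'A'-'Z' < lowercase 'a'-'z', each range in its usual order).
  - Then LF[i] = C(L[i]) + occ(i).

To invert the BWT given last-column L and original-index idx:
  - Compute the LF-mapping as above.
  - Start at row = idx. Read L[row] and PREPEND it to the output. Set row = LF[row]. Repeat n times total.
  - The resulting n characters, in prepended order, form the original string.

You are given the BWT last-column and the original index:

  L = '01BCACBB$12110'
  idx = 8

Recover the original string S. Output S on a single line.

Answer: A1B0C1B2B1C10$

Derivation:
LF mapping: 1 3 9 12 8 13 10 11 0 4 7 5 6 2
Walk LF starting at row 8, prepending L[row]:
  step 1: row=8, L[8]='$', prepend. Next row=LF[8]=0
  step 2: row=0, L[0]='0', prepend. Next row=LF[0]=1
  step 3: row=1, L[1]='1', prepend. Next row=LF[1]=3
  step 4: row=3, L[3]='C', prepend. Next row=LF[3]=12
  step 5: row=12, L[12]='1', prepend. Next row=LF[12]=6
  step 6: row=6, L[6]='B', prepend. Next row=LF[6]=10
  step 7: row=10, L[10]='2', prepend. Next row=LF[10]=7
  step 8: row=7, L[7]='B', prepend. Next row=LF[7]=11
  step 9: row=11, L[11]='1', prepend. Next row=LF[11]=5
  step 10: row=5, L[5]='C', prepend. Next row=LF[5]=13
  step 11: row=13, L[13]='0', prepend. Next row=LF[13]=2
  step 12: row=2, L[2]='B', prepend. Next row=LF[2]=9
  step 13: row=9, L[9]='1', prepend. Next row=LF[9]=4
  step 14: row=4, L[4]='A', prepend. Next row=LF[4]=8
Reversed output: A1B0C1B2B1C10$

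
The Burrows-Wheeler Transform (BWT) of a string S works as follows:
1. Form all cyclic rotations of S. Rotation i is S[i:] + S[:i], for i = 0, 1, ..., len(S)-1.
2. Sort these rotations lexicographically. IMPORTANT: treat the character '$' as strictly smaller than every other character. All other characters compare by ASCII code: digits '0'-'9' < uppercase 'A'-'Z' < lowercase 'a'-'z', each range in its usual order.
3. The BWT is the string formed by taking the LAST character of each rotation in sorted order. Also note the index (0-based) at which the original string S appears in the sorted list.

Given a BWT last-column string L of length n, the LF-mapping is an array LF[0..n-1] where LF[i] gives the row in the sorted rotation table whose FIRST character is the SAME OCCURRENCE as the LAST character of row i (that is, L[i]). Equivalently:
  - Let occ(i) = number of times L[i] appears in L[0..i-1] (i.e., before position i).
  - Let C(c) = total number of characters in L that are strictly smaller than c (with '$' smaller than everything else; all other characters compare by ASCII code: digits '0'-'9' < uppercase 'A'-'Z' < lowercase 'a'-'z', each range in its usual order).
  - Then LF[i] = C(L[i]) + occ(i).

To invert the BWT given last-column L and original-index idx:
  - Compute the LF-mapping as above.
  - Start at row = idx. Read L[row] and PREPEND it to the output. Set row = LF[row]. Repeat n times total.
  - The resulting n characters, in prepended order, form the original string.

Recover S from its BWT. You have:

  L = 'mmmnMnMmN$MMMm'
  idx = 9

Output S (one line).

LF mapping: 7 8 9 12 1 13 2 10 6 0 3 4 5 11
Walk LF starting at row 9, prepending L[row]:
  step 1: row=9, L[9]='$', prepend. Next row=LF[9]=0
  step 2: row=0, L[0]='m', prepend. Next row=LF[0]=7
  step 3: row=7, L[7]='m', prepend. Next row=LF[7]=10
  step 4: row=10, L[10]='M', prepend. Next row=LF[10]=3
  step 5: row=3, L[3]='n', prepend. Next row=LF[3]=12
  step 6: row=12, L[12]='M', prepend. Next row=LF[12]=5
  step 7: row=5, L[5]='n', prepend. Next row=LF[5]=13
  step 8: row=13, L[13]='m', prepend. Next row=LF[13]=11
  step 9: row=11, L[11]='M', prepend. Next row=LF[11]=4
  step 10: row=4, L[4]='M', prepend. Next row=LF[4]=1
  step 11: row=1, L[1]='m', prepend. Next row=LF[1]=8
  step 12: row=8, L[8]='N', prepend. Next row=LF[8]=6
  step 13: row=6, L[6]='M', prepend. Next row=LF[6]=2
  step 14: row=2, L[2]='m', prepend. Next row=LF[2]=9
Reversed output: mMNmMMmnMnMmm$

Answer: mMNmMMmnMnMmm$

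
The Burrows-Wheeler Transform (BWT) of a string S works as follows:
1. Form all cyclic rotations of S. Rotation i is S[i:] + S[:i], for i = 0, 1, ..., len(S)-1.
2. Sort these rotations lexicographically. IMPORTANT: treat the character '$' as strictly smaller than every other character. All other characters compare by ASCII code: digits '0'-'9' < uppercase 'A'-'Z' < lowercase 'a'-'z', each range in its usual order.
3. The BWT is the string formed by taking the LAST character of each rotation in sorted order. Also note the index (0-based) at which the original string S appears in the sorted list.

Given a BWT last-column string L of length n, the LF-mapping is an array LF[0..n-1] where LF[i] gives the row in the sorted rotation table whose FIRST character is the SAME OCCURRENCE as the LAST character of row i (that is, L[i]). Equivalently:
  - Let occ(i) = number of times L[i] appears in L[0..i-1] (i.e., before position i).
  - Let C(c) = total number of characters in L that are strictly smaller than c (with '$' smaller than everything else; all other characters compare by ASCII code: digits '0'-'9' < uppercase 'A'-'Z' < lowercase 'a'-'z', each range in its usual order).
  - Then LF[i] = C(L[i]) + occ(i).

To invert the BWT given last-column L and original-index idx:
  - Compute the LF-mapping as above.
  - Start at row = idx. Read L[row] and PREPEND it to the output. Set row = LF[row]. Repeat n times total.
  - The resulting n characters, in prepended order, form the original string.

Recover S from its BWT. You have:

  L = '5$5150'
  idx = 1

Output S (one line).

Answer: 05515$

Derivation:
LF mapping: 3 0 4 2 5 1
Walk LF starting at row 1, prepending L[row]:
  step 1: row=1, L[1]='$', prepend. Next row=LF[1]=0
  step 2: row=0, L[0]='5', prepend. Next row=LF[0]=3
  step 3: row=3, L[3]='1', prepend. Next row=LF[3]=2
  step 4: row=2, L[2]='5', prepend. Next row=LF[2]=4
  step 5: row=4, L[4]='5', prepend. Next row=LF[4]=5
  step 6: row=5, L[5]='0', prepend. Next row=LF[5]=1
Reversed output: 05515$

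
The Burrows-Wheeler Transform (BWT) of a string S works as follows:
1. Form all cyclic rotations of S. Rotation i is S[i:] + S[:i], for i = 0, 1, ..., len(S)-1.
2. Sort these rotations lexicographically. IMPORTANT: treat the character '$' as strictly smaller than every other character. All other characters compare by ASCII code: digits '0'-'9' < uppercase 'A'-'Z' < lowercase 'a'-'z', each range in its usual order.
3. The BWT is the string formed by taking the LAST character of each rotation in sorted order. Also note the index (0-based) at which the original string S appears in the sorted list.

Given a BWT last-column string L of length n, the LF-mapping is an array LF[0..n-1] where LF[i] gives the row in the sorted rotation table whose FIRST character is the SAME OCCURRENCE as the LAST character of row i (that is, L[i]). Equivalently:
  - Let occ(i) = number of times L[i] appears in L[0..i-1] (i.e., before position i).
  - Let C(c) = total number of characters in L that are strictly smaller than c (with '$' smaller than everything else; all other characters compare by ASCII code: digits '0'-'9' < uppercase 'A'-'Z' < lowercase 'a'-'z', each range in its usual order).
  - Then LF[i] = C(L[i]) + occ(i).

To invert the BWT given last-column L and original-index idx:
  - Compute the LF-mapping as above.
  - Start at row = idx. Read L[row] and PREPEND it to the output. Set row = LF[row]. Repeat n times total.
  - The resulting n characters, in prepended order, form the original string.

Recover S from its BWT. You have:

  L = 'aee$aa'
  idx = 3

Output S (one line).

Answer: aeaea$

Derivation:
LF mapping: 1 4 5 0 2 3
Walk LF starting at row 3, prepending L[row]:
  step 1: row=3, L[3]='$', prepend. Next row=LF[3]=0
  step 2: row=0, L[0]='a', prepend. Next row=LF[0]=1
  step 3: row=1, L[1]='e', prepend. Next row=LF[1]=4
  step 4: row=4, L[4]='a', prepend. Next row=LF[4]=2
  step 5: row=2, L[2]='e', prepend. Next row=LF[2]=5
  step 6: row=5, L[5]='a', prepend. Next row=LF[5]=3
Reversed output: aeaea$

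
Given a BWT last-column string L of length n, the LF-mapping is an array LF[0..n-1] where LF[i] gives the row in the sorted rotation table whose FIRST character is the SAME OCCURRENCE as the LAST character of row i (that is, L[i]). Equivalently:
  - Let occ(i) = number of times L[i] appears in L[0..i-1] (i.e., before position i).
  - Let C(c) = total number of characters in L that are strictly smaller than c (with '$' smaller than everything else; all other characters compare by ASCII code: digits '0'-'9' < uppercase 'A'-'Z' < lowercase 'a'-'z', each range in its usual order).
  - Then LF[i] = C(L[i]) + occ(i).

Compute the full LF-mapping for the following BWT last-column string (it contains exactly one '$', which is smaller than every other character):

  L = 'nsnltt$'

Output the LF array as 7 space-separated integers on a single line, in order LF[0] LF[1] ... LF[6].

Answer: 2 4 3 1 5 6 0

Derivation:
Char counts: '$':1, 'l':1, 'n':2, 's':1, 't':2
C (first-col start): C('$')=0, C('l')=1, C('n')=2, C('s')=4, C('t')=5
L[0]='n': occ=0, LF[0]=C('n')+0=2+0=2
L[1]='s': occ=0, LF[1]=C('s')+0=4+0=4
L[2]='n': occ=1, LF[2]=C('n')+1=2+1=3
L[3]='l': occ=0, LF[3]=C('l')+0=1+0=1
L[4]='t': occ=0, LF[4]=C('t')+0=5+0=5
L[5]='t': occ=1, LF[5]=C('t')+1=5+1=6
L[6]='$': occ=0, LF[6]=C('$')+0=0+0=0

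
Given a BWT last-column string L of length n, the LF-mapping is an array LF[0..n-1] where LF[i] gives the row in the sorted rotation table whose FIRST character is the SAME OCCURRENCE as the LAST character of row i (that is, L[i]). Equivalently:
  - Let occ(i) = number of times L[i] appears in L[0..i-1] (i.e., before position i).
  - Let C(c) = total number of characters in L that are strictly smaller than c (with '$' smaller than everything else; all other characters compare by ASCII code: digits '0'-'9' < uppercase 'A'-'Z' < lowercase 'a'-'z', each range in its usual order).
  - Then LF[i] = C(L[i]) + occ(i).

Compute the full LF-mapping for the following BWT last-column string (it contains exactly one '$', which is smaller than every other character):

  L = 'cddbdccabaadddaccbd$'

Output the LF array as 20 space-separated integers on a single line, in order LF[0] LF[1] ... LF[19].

Answer: 8 13 14 5 15 9 10 1 6 2 3 16 17 18 4 11 12 7 19 0

Derivation:
Char counts: '$':1, 'a':4, 'b':3, 'c':5, 'd':7
C (first-col start): C('$')=0, C('a')=1, C('b')=5, C('c')=8, C('d')=13
L[0]='c': occ=0, LF[0]=C('c')+0=8+0=8
L[1]='d': occ=0, LF[1]=C('d')+0=13+0=13
L[2]='d': occ=1, LF[2]=C('d')+1=13+1=14
L[3]='b': occ=0, LF[3]=C('b')+0=5+0=5
L[4]='d': occ=2, LF[4]=C('d')+2=13+2=15
L[5]='c': occ=1, LF[5]=C('c')+1=8+1=9
L[6]='c': occ=2, LF[6]=C('c')+2=8+2=10
L[7]='a': occ=0, LF[7]=C('a')+0=1+0=1
L[8]='b': occ=1, LF[8]=C('b')+1=5+1=6
L[9]='a': occ=1, LF[9]=C('a')+1=1+1=2
L[10]='a': occ=2, LF[10]=C('a')+2=1+2=3
L[11]='d': occ=3, LF[11]=C('d')+3=13+3=16
L[12]='d': occ=4, LF[12]=C('d')+4=13+4=17
L[13]='d': occ=5, LF[13]=C('d')+5=13+5=18
L[14]='a': occ=3, LF[14]=C('a')+3=1+3=4
L[15]='c': occ=3, LF[15]=C('c')+3=8+3=11
L[16]='c': occ=4, LF[16]=C('c')+4=8+4=12
L[17]='b': occ=2, LF[17]=C('b')+2=5+2=7
L[18]='d': occ=6, LF[18]=C('d')+6=13+6=19
L[19]='$': occ=0, LF[19]=C('$')+0=0+0=0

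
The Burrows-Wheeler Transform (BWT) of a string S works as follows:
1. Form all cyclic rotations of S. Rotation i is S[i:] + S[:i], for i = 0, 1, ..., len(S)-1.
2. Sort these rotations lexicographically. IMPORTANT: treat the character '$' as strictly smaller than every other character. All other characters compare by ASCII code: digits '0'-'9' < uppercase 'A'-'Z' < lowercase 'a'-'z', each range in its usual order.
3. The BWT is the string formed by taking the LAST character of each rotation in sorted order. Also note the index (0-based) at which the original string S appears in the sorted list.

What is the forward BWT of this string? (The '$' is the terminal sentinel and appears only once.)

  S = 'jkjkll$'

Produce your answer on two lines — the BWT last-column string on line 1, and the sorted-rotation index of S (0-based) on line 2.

All 7 rotations (rotation i = S[i:]+S[:i]):
  rot[0] = jkjkll$
  rot[1] = kjkll$j
  rot[2] = jkll$jk
  rot[3] = kll$jkj
  rot[4] = ll$jkjk
  rot[5] = l$jkjkl
  rot[6] = $jkjkll
Sorted (with $ < everything):
  sorted[0] = $jkjkll  (last char: 'l')
  sorted[1] = jkjkll$  (last char: '$')
  sorted[2] = jkll$jk  (last char: 'k')
  sorted[3] = kjkll$j  (last char: 'j')
  sorted[4] = kll$jkj  (last char: 'j')
  sorted[5] = l$jkjkl  (last char: 'l')
  sorted[6] = ll$jkjk  (last char: 'k')
Last column: l$kjjlk
Original string S is at sorted index 1

Answer: l$kjjlk
1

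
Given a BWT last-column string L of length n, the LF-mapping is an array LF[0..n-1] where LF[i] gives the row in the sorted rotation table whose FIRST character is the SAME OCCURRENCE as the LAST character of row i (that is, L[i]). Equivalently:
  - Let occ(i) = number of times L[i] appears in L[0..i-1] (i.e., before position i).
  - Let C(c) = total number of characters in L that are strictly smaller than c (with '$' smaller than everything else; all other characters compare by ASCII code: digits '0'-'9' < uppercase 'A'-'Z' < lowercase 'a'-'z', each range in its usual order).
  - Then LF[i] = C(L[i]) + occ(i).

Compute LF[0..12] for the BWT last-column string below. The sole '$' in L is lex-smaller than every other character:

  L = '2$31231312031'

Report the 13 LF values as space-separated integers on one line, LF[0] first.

Char counts: '$':1, '0':1, '1':4, '2':3, '3':4
C (first-col start): C('$')=0, C('0')=1, C('1')=2, C('2')=6, C('3')=9
L[0]='2': occ=0, LF[0]=C('2')+0=6+0=6
L[1]='$': occ=0, LF[1]=C('$')+0=0+0=0
L[2]='3': occ=0, LF[2]=C('3')+0=9+0=9
L[3]='1': occ=0, LF[3]=C('1')+0=2+0=2
L[4]='2': occ=1, LF[4]=C('2')+1=6+1=7
L[5]='3': occ=1, LF[5]=C('3')+1=9+1=10
L[6]='1': occ=1, LF[6]=C('1')+1=2+1=3
L[7]='3': occ=2, LF[7]=C('3')+2=9+2=11
L[8]='1': occ=2, LF[8]=C('1')+2=2+2=4
L[9]='2': occ=2, LF[9]=C('2')+2=6+2=8
L[10]='0': occ=0, LF[10]=C('0')+0=1+0=1
L[11]='3': occ=3, LF[11]=C('3')+3=9+3=12
L[12]='1': occ=3, LF[12]=C('1')+3=2+3=5

Answer: 6 0 9 2 7 10 3 11 4 8 1 12 5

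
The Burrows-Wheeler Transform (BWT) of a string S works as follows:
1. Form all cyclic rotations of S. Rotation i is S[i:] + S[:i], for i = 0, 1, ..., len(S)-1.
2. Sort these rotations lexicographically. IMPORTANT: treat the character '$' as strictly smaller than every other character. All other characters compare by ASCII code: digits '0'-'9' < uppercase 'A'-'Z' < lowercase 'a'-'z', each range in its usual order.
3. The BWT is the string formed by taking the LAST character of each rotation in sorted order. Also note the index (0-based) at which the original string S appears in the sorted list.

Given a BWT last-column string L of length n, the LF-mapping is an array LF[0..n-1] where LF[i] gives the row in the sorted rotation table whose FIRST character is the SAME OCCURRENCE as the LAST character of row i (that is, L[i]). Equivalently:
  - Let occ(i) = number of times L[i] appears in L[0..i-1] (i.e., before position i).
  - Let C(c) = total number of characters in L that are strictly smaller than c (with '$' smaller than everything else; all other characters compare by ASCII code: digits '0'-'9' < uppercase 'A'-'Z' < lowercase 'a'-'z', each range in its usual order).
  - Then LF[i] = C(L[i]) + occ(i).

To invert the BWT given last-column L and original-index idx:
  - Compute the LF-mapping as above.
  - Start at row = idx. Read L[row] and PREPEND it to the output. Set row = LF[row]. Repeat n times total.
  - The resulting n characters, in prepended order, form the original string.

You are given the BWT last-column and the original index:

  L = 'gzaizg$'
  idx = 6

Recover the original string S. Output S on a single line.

Answer: zigzag$

Derivation:
LF mapping: 2 5 1 4 6 3 0
Walk LF starting at row 6, prepending L[row]:
  step 1: row=6, L[6]='$', prepend. Next row=LF[6]=0
  step 2: row=0, L[0]='g', prepend. Next row=LF[0]=2
  step 3: row=2, L[2]='a', prepend. Next row=LF[2]=1
  step 4: row=1, L[1]='z', prepend. Next row=LF[1]=5
  step 5: row=5, L[5]='g', prepend. Next row=LF[5]=3
  step 6: row=3, L[3]='i', prepend. Next row=LF[3]=4
  step 7: row=4, L[4]='z', prepend. Next row=LF[4]=6
Reversed output: zigzag$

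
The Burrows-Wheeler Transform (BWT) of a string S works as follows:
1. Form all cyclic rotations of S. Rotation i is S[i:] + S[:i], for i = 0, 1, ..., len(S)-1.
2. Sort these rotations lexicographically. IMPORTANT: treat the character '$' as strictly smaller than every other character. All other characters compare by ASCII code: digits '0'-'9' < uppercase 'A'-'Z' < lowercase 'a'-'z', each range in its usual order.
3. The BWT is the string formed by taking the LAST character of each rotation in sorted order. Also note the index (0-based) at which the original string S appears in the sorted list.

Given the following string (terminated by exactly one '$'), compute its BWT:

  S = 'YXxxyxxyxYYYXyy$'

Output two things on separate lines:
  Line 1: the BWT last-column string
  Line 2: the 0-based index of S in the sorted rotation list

All 16 rotations (rotation i = S[i:]+S[:i]):
  rot[0] = YXxxyxxyxYYYXyy$
  rot[1] = XxxyxxyxYYYXyy$Y
  rot[2] = xxyxxyxYYYXyy$YX
  rot[3] = xyxxyxYYYXyy$YXx
  rot[4] = yxxyxYYYXyy$YXxx
  rot[5] = xxyxYYYXyy$YXxxy
  rot[6] = xyxYYYXyy$YXxxyx
  rot[7] = yxYYYXyy$YXxxyxx
  rot[8] = xYYYXyy$YXxxyxxy
  rot[9] = YYYXyy$YXxxyxxyx
  rot[10] = YYXyy$YXxxyxxyxY
  rot[11] = YXyy$YXxxyxxyxYY
  rot[12] = Xyy$YXxxyxxyxYYY
  rot[13] = yy$YXxxyxxyxYYYX
  rot[14] = y$YXxxyxxyxYYYXy
  rot[15] = $YXxxyxxyxYYYXyy
Sorted (with $ < everything):
  sorted[0] = $YXxxyxxyxYYYXyy  (last char: 'y')
  sorted[1] = XxxyxxyxYYYXyy$Y  (last char: 'Y')
  sorted[2] = Xyy$YXxxyxxyxYYY  (last char: 'Y')
  sorted[3] = YXxxyxxyxYYYXyy$  (last char: '$')
  sorted[4] = YXyy$YXxxyxxyxYY  (last char: 'Y')
  sorted[5] = YYXyy$YXxxyxxyxY  (last char: 'Y')
  sorted[6] = YYYXyy$YXxxyxxyx  (last char: 'x')
  sorted[7] = xYYYXyy$YXxxyxxy  (last char: 'y')
  sorted[8] = xxyxYYYXyy$YXxxy  (last char: 'y')
  sorted[9] = xxyxxyxYYYXyy$YX  (last char: 'X')
  sorted[10] = xyxYYYXyy$YXxxyx  (last char: 'x')
  sorted[11] = xyxxyxYYYXyy$YXx  (last char: 'x')
  sorted[12] = y$YXxxyxxyxYYYXy  (last char: 'y')
  sorted[13] = yxYYYXyy$YXxxyxx  (last char: 'x')
  sorted[14] = yxxyxYYYXyy$YXxx  (last char: 'x')
  sorted[15] = yy$YXxxyxxyxYYYX  (last char: 'X')
Last column: yYY$YYxyyXxxyxxX
Original string S is at sorted index 3

Answer: yYY$YYxyyXxxyxxX
3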